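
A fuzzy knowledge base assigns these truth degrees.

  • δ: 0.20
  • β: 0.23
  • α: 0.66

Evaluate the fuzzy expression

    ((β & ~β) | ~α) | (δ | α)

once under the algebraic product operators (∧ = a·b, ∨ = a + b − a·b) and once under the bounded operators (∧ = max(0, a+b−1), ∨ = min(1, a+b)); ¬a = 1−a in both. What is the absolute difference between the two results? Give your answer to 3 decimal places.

0.148

Under algebraic product:
  ~β = 1 − 0.2300 = 0.7700
  β & ~β = a·b on (0.2300, 0.7700) = 0.1771
  ~α = 1 − 0.6600 = 0.3400
  (β & ~β) | ~α = a + b − a·b on (0.1771, 0.3400) = 0.4569
  δ | α = a + b − a·b on (0.2000, 0.6600) = 0.7280
  ((β & ~β) | ~α) | (δ | α) = a + b − a·b on (0.4569, 0.7280) = 0.8523
  → value = 0.8523
Under bounded:
  ~β = 1 − 0.23 = 0.77
  β & ~β = max(0, a+b−1) on (0.23, 0.77) = 0.00
  ~α = 1 − 0.66 = 0.34
  (β & ~β) | ~α = min(1, a+b) on (0.00, 0.34) = 0.34
  δ | α = min(1, a+b) on (0.20, 0.66) = 0.86
  ((β & ~β) | ~α) | (δ | α) = min(1, a+b) on (0.34, 0.86) = 1.00
  → value = 1.0000
|0.8523 − 1.0000| = 0.148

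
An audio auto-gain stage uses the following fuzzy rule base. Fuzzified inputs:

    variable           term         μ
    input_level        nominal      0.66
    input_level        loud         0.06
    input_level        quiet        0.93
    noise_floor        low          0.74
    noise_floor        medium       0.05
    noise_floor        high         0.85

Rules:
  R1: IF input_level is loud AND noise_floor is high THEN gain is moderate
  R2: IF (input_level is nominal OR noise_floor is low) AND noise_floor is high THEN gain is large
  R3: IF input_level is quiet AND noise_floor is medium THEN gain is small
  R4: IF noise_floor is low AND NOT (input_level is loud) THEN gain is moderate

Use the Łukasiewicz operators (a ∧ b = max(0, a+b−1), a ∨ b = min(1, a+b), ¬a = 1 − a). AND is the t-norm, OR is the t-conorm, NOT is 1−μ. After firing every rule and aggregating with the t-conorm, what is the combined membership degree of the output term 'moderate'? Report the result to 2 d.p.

0.68

R1: loud=0.06, high=0.85; AND[max(0, a+b−1)] → w = 0.00
R2: (nominal=0.66 OR low=0.74) = 1.00; AND[max(0, a+b−1)] with high=0.85 → w = 0.85
R3: quiet=0.93, medium=0.05; AND[max(0, a+b−1)] → w = 0.00
R4: low=0.74, ¬loud=1−0.06=0.94; AND[max(0, a+b−1)] → w = 0.68
Rules with consequent 'moderate': {R1, R4} → strengths 0.00, 0.68
Aggregate via t-conorm [min(1, a+b)]: 0.68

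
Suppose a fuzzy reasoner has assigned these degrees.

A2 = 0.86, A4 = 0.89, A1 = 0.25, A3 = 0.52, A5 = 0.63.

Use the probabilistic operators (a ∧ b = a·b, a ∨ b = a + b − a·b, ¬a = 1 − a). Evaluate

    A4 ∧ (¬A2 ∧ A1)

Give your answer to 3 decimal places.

0.031

¬A2 = 1 − 0.8600 = 0.1400
¬A2 ∧ A1 = a·b on (0.1400, 0.2500) = 0.0350
A4 ∧ (¬A2 ∧ A1) = a·b on (0.8900, 0.0350) = 0.0312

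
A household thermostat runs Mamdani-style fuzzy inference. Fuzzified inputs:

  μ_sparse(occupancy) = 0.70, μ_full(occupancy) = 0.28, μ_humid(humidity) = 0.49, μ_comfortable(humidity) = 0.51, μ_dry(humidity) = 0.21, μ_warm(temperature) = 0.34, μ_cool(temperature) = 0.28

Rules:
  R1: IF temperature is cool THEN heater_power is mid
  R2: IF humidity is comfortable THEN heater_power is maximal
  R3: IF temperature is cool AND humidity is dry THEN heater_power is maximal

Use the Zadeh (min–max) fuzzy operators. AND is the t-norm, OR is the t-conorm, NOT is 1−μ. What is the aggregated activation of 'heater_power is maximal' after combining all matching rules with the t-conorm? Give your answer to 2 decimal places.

R1: cool=0.28 → w = 0.28
R2: comfortable=0.51 → w = 0.51
R3: cool=0.28, dry=0.21; AND[min(a, b)] → w = 0.21
Rules with consequent 'maximal': {R2, R3} → strengths 0.51, 0.21
Aggregate via t-conorm [max(a, b)]: 0.51

0.51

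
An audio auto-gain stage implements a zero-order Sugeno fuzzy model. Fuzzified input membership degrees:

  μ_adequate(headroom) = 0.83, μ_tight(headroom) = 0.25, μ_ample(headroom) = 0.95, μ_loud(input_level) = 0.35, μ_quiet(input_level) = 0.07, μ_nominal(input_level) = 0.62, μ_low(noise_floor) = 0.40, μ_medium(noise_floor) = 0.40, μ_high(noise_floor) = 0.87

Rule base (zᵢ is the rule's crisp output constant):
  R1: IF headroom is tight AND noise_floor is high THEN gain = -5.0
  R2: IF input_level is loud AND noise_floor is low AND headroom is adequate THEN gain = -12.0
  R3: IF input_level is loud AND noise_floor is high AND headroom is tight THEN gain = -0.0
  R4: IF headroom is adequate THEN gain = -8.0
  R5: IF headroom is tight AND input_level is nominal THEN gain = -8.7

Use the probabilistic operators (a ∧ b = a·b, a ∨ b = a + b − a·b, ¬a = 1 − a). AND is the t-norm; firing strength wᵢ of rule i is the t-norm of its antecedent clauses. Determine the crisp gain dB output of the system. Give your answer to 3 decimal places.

R1 (z=-5.0): tight=0.25, high=0.87; AND[a·b] → w = 0.2175
R2 (z=-12.0): loud=0.35, low=0.40, adequate=0.83; AND[a·b] → w = 0.1162
R3 (z=-0.0): loud=0.35, high=0.87, tight=0.25; AND[a·b] → w = 0.0761
R4 (z=-8.0): adequate=0.83 → w = 0.8300
R5 (z=-8.7): tight=0.25, nominal=0.62; AND[a·b] → w = 0.1550
Weighted average = (0.2175·-5.0 + 0.1162·-12.0 + 0.0761·-0.0 + 0.8300·-8.0 + 0.1550·-8.7) / (0.2175 + 0.1162 + 0.0761 + 0.8300 + 0.1550)
  = -10.4704 / 1.3948 = -7.507

-7.507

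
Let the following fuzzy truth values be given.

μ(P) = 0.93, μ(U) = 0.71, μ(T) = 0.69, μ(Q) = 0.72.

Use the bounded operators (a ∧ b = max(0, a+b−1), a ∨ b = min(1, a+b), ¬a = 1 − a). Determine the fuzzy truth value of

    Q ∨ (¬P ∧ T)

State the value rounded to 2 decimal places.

0.72

¬P = 1 − 0.93 = 0.07
¬P ∧ T = max(0, a+b−1) on (0.07, 0.69) = 0.00
Q ∨ (¬P ∧ T) = min(1, a+b) on (0.72, 0.00) = 0.72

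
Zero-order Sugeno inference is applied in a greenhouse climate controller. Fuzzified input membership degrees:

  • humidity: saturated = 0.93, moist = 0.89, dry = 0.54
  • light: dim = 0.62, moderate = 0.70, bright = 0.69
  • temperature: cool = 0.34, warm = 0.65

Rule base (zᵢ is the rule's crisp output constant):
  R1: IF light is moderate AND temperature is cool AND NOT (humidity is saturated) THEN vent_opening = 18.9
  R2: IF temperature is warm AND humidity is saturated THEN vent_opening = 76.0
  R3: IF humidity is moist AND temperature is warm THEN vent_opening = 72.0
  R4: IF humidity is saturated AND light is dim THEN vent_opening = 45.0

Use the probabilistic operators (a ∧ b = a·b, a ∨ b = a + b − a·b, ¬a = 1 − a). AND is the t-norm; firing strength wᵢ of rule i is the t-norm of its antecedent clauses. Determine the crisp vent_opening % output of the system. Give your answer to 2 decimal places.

64.10

R1 (z=18.9): moderate=0.70, cool=0.34, ¬saturated=1−0.93=0.07; AND[a·b] → w = 0.0167
R2 (z=76.0): warm=0.65, saturated=0.93; AND[a·b] → w = 0.6045
R3 (z=72.0): moist=0.89, warm=0.65; AND[a·b] → w = 0.5785
R4 (z=45.0): saturated=0.93, dim=0.62; AND[a·b] → w = 0.5766
Weighted average = (0.0167·18.9 + 0.6045·76.0 + 0.5785·72.0 + 0.5766·45.0) / (0.0167 + 0.6045 + 0.5785 + 0.5766)
  = 113.8559 / 1.7763 = 64.10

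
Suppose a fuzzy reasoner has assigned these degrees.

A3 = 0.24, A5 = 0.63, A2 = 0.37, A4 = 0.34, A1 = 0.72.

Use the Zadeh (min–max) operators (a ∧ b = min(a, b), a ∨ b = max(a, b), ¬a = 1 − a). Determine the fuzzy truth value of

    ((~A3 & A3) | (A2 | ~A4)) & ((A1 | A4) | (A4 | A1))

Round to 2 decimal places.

~A3 = 1 − 0.24 = 0.76
~A3 & A3 = min(a, b) on (0.76, 0.24) = 0.24
~A4 = 1 − 0.34 = 0.66
A2 | ~A4 = max(a, b) on (0.37, 0.66) = 0.66
(~A3 & A3) | (A2 | ~A4) = max(a, b) on (0.24, 0.66) = 0.66
A1 | A4 = max(a, b) on (0.72, 0.34) = 0.72
A4 | A1 = max(a, b) on (0.34, 0.72) = 0.72
(A1 | A4) | (A4 | A1) = max(a, b) on (0.72, 0.72) = 0.72
((~A3 & A3) | (A2 | ~A4)) & ((A1 | A4) | (A4 | A1)) = min(a, b) on (0.66, 0.72) = 0.66

0.66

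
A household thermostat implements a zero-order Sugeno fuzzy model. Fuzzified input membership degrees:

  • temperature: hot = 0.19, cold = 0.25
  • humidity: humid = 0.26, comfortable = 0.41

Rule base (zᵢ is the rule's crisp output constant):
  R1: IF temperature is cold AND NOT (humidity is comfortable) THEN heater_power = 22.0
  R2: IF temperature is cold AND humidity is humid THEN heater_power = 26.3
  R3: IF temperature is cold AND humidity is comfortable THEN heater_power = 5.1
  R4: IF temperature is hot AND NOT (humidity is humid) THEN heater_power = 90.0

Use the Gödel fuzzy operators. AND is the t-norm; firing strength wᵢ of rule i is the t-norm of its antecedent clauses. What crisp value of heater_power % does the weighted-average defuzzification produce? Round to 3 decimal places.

32.394

R1 (z=22.0): cold=0.25, ¬comfortable=1−0.41=0.59; AND[min(a, b)] → w = 0.25
R2 (z=26.3): cold=0.25, humid=0.26; AND[min(a, b)] → w = 0.25
R3 (z=5.1): cold=0.25, comfortable=0.41; AND[min(a, b)] → w = 0.25
R4 (z=90.0): hot=0.19, ¬humid=1−0.26=0.74; AND[min(a, b)] → w = 0.19
Weighted average = (0.25·22.0 + 0.25·26.3 + 0.25·5.1 + 0.19·90.0) / (0.25 + 0.25 + 0.25 + 0.19)
  = 30.4500 / 0.9400 = 32.394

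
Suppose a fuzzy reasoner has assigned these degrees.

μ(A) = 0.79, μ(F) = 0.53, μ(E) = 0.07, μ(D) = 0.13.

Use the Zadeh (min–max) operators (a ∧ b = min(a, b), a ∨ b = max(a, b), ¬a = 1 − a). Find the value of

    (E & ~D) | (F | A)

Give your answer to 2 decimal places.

~D = 1 − 0.13 = 0.87
E & ~D = min(a, b) on (0.07, 0.87) = 0.07
F | A = max(a, b) on (0.53, 0.79) = 0.79
(E & ~D) | (F | A) = max(a, b) on (0.07, 0.79) = 0.79

0.79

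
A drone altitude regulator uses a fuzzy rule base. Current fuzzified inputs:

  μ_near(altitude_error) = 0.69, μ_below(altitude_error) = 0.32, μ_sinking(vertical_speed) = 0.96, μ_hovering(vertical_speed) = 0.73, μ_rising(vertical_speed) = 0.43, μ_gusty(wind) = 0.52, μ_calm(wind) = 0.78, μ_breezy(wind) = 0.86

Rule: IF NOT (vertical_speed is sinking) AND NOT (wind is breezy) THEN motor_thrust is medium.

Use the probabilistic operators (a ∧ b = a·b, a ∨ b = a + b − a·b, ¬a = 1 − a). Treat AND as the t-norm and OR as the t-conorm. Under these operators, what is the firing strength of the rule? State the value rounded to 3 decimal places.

firing strength: ¬sinking=1−0.96=0.04, ¬breezy=1−0.86=0.14; AND[a·b] → w = 0.0056

0.006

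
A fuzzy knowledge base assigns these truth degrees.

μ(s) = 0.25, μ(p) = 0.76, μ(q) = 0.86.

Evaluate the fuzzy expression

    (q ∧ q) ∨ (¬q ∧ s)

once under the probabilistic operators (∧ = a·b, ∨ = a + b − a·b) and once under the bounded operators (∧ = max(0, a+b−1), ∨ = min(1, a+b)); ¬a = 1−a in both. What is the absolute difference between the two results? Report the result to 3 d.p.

Under probabilistic:
  q ∧ q = a·b on (0.8600, 0.8600) = 0.7396
  ¬q = 1 − 0.8600 = 0.1400
  ¬q ∧ s = a·b on (0.1400, 0.2500) = 0.0350
  (q ∧ q) ∨ (¬q ∧ s) = a + b − a·b on (0.7396, 0.0350) = 0.7487
  → value = 0.7487
Under bounded:
  q ∧ q = max(0, a+b−1) on (0.86, 0.86) = 0.72
  ¬q = 1 − 0.86 = 0.14
  ¬q ∧ s = max(0, a+b−1) on (0.14, 0.25) = 0.00
  (q ∧ q) ∨ (¬q ∧ s) = min(1, a+b) on (0.72, 0.00) = 0.72
  → value = 0.7200
|0.7487 − 0.7200| = 0.029

0.029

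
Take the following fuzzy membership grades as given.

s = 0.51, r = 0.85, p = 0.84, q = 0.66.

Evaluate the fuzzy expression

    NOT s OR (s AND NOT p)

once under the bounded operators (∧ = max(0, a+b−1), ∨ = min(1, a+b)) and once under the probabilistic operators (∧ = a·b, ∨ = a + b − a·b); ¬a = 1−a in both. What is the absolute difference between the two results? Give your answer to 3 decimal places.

Under bounded:
  NOT s = 1 − 0.51 = 0.49
  NOT p = 1 − 0.84 = 0.16
  s AND NOT p = max(0, a+b−1) on (0.51, 0.16) = 0.00
  NOT s OR (s AND NOT p) = min(1, a+b) on (0.49, 0.00) = 0.49
  → value = 0.4900
Under probabilistic:
  NOT s = 1 − 0.5100 = 0.4900
  NOT p = 1 − 0.8400 = 0.1600
  s AND NOT p = a·b on (0.5100, 0.1600) = 0.0816
  NOT s OR (s AND NOT p) = a + b − a·b on (0.4900, 0.0816) = 0.5316
  → value = 0.5316
|0.4900 − 0.5316| = 0.042

0.042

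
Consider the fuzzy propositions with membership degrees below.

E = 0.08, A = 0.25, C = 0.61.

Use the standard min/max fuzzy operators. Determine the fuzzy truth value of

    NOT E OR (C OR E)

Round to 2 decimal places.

0.92

NOT E = 1 − 0.08 = 0.92
C OR E = max(a, b) on (0.61, 0.08) = 0.61
NOT E OR (C OR E) = max(a, b) on (0.92, 0.61) = 0.92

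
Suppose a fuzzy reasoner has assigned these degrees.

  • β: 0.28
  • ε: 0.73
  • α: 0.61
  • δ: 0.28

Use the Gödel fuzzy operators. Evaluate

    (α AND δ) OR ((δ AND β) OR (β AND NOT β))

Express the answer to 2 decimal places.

α AND δ = min(a, b) on (0.61, 0.28) = 0.28
δ AND β = min(a, b) on (0.28, 0.28) = 0.28
NOT β = 1 − 0.28 = 0.72
β AND NOT β = min(a, b) on (0.28, 0.72) = 0.28
(δ AND β) OR (β AND NOT β) = max(a, b) on (0.28, 0.28) = 0.28
(α AND δ) OR ((δ AND β) OR (β AND NOT β)) = max(a, b) on (0.28, 0.28) = 0.28

0.28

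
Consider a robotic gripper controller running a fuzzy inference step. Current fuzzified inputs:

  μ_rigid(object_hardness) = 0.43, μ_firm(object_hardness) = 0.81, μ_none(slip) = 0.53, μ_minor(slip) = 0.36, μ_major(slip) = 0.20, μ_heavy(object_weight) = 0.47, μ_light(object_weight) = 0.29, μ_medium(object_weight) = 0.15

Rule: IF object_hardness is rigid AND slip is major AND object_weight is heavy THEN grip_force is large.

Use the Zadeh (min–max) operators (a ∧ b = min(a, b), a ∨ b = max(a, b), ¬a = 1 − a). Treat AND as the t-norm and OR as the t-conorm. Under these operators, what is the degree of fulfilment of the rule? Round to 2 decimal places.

0.20

firing strength: rigid=0.43, major=0.20, heavy=0.47; AND[min(a, b)] → w = 0.20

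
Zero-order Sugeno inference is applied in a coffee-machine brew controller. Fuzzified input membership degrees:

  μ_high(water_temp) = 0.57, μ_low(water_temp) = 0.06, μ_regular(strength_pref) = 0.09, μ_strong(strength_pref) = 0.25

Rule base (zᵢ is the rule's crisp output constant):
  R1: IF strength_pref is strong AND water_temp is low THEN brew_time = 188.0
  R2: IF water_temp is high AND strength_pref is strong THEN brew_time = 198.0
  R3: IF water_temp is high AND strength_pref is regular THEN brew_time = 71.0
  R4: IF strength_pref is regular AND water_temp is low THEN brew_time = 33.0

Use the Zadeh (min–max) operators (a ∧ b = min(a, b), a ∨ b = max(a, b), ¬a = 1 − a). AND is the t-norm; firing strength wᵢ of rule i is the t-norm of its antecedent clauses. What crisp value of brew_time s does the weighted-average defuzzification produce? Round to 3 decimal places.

R1 (z=188.0): strong=0.25, low=0.06; AND[min(a, b)] → w = 0.06
R2 (z=198.0): high=0.57, strong=0.25; AND[min(a, b)] → w = 0.25
R3 (z=71.0): high=0.57, regular=0.09; AND[min(a, b)] → w = 0.09
R4 (z=33.0): regular=0.09, low=0.06; AND[min(a, b)] → w = 0.06
Weighted average = (0.06·188.0 + 0.25·198.0 + 0.09·71.0 + 0.06·33.0) / (0.06 + 0.25 + 0.09 + 0.06)
  = 69.1500 / 0.4600 = 150.326

150.326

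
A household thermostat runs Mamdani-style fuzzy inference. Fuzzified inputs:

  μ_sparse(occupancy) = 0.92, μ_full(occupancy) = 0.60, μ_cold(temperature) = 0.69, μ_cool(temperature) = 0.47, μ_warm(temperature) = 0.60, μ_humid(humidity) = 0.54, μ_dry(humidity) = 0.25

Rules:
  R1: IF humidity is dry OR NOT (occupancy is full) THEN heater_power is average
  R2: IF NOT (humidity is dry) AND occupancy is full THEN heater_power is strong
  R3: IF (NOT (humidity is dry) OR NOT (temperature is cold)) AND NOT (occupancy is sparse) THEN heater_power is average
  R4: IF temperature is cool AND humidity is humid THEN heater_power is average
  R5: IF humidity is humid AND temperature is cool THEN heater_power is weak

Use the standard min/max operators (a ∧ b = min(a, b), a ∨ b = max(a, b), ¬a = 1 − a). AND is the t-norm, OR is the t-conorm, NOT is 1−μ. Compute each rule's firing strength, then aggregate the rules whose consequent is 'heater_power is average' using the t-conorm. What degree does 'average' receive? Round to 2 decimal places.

R1: dry=0.25, ¬full=1−0.60=0.40; OR[max(a, b)] → w = 0.40
R2: ¬dry=1−0.25=0.75, full=0.60; AND[min(a, b)] → w = 0.60
R3: (¬dry=1−0.25=0.75 OR ¬cold=1−0.69=0.31) = 0.75; AND[min(a, b)] with ¬sparse=1−0.92=0.08 → w = 0.08
R4: cool=0.47, humid=0.54; AND[min(a, b)] → w = 0.47
R5: humid=0.54, cool=0.47; AND[min(a, b)] → w = 0.47
Rules with consequent 'average': {R1, R3, R4} → strengths 0.40, 0.08, 0.47
Aggregate via t-conorm [max(a, b)]: 0.47

0.47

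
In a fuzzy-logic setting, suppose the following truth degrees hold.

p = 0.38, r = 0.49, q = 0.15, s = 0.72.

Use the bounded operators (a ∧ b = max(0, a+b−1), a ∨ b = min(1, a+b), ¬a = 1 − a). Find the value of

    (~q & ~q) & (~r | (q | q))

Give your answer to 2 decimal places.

~q = 1 − 0.15 = 0.85
~q = 1 − 0.15 = 0.85
~q & ~q = max(0, a+b−1) on (0.85, 0.85) = 0.70
~r = 1 − 0.49 = 0.51
q | q = min(1, a+b) on (0.15, 0.15) = 0.30
~r | (q | q) = min(1, a+b) on (0.51, 0.30) = 0.81
(~q & ~q) & (~r | (q | q)) = max(0, a+b−1) on (0.70, 0.81) = 0.51

0.51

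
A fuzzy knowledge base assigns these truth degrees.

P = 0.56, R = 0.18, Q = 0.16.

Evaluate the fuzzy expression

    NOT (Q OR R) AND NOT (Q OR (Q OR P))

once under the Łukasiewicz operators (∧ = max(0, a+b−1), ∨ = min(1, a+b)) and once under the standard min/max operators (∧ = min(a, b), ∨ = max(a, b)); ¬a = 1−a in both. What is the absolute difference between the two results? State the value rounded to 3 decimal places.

0.440

Under Łukasiewicz:
  Q OR R = min(1, a+b) on (0.16, 0.18) = 0.34
  NOT (Q OR R) = 1 − 0.34 = 0.66
  Q OR P = min(1, a+b) on (0.16, 0.56) = 0.72
  Q OR (Q OR P) = min(1, a+b) on (0.16, 0.72) = 0.88
  NOT (Q OR (Q OR P)) = 1 − 0.88 = 0.12
  NOT (Q OR R) AND NOT (Q OR (Q OR P)) = max(0, a+b−1) on (0.66, 0.12) = 0.00
  → value = 0.0000
Under standard min/max:
  Q OR R = max(a, b) on (0.16, 0.18) = 0.18
  NOT (Q OR R) = 1 − 0.18 = 0.82
  Q OR P = max(a, b) on (0.16, 0.56) = 0.56
  Q OR (Q OR P) = max(a, b) on (0.16, 0.56) = 0.56
  NOT (Q OR (Q OR P)) = 1 − 0.56 = 0.44
  NOT (Q OR R) AND NOT (Q OR (Q OR P)) = min(a, b) on (0.82, 0.44) = 0.44
  → value = 0.4400
|0.0000 − 0.4400| = 0.440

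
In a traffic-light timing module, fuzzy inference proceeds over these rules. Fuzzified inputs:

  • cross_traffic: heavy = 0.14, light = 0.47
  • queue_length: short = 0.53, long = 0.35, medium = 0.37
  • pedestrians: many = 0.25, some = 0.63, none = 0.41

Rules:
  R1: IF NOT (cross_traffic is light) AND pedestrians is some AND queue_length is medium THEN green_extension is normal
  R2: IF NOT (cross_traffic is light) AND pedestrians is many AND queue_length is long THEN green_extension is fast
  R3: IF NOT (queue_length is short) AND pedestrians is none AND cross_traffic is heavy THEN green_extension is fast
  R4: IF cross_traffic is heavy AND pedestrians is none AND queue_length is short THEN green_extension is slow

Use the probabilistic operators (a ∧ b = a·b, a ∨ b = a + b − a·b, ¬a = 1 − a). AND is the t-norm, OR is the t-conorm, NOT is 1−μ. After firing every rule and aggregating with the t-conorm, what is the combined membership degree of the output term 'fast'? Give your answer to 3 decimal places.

R1: ¬light=1−0.47=0.53, some=0.63, medium=0.37; AND[a·b] → w = 0.1235
R2: ¬light=1−0.47=0.53, many=0.25, long=0.35; AND[a·b] → w = 0.0464
R3: ¬short=1−0.53=0.47, none=0.41, heavy=0.14; AND[a·b] → w = 0.0270
R4: heavy=0.14, none=0.41, short=0.53; AND[a·b] → w = 0.0304
Rules with consequent 'fast': {R2, R3} → strengths 0.0464, 0.0270
Aggregate via t-conorm [a + b − a·b]: 0.0721

0.072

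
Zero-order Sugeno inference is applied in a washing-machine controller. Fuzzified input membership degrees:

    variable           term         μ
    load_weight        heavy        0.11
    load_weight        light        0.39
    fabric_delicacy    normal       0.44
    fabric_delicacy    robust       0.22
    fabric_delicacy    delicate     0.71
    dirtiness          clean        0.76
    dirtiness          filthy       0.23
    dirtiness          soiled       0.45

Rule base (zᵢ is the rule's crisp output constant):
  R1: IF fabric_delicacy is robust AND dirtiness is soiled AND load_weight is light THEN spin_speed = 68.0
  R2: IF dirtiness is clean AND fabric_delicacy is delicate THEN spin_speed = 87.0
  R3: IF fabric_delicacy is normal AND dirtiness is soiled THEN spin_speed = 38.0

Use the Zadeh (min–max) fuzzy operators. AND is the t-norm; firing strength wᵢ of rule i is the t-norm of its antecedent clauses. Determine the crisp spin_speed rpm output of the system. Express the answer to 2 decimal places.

R1 (z=68.0): robust=0.22, soiled=0.45, light=0.39; AND[min(a, b)] → w = 0.22
R2 (z=87.0): clean=0.76, delicate=0.71; AND[min(a, b)] → w = 0.71
R3 (z=38.0): normal=0.44, soiled=0.45; AND[min(a, b)] → w = 0.44
Weighted average = (0.22·68.0 + 0.71·87.0 + 0.44·38.0) / (0.22 + 0.71 + 0.44)
  = 93.4500 / 1.3700 = 68.21

68.21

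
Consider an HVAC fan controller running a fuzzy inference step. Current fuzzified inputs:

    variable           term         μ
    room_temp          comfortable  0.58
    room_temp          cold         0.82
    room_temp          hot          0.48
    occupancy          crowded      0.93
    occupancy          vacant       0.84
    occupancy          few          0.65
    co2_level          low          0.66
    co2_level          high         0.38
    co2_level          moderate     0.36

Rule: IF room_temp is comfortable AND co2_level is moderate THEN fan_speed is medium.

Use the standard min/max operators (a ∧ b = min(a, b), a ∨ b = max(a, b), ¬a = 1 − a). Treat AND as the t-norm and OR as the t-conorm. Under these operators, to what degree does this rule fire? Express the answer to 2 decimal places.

firing strength: comfortable=0.58, moderate=0.36; AND[min(a, b)] → w = 0.36

0.36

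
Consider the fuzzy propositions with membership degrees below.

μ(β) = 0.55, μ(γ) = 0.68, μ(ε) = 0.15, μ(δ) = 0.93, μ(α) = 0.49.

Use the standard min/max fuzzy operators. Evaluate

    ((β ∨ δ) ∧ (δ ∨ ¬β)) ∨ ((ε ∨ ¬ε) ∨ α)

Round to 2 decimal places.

0.93

β ∨ δ = max(a, b) on (0.55, 0.93) = 0.93
¬β = 1 − 0.55 = 0.45
δ ∨ ¬β = max(a, b) on (0.93, 0.45) = 0.93
(β ∨ δ) ∧ (δ ∨ ¬β) = min(a, b) on (0.93, 0.93) = 0.93
¬ε = 1 − 0.15 = 0.85
ε ∨ ¬ε = max(a, b) on (0.15, 0.85) = 0.85
(ε ∨ ¬ε) ∨ α = max(a, b) on (0.85, 0.49) = 0.85
((β ∨ δ) ∧ (δ ∨ ¬β)) ∨ ((ε ∨ ¬ε) ∨ α) = max(a, b) on (0.93, 0.85) = 0.93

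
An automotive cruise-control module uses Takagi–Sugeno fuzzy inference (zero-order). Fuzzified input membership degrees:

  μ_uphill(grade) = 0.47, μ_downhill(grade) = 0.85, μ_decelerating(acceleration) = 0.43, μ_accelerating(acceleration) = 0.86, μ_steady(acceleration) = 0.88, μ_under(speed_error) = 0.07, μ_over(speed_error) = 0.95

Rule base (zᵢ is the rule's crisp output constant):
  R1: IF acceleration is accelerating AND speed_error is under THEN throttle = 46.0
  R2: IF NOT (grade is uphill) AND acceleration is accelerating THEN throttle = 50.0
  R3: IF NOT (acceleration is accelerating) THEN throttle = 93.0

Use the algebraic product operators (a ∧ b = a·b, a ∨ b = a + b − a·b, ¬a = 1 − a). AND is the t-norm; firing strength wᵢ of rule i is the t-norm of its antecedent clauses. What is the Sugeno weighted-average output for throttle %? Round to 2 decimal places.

R1 (z=46.0): accelerating=0.86, under=0.07; AND[a·b] → w = 0.0602
R2 (z=50.0): ¬uphill=1−0.47=0.53, accelerating=0.86; AND[a·b] → w = 0.4558
R3 (z=93.0): ¬accelerating=1−0.86=0.14 → w = 0.1400
Weighted average = (0.0602·46.0 + 0.4558·50.0 + 0.1400·93.0) / (0.0602 + 0.4558 + 0.1400)
  = 38.5792 / 0.6560 = 58.81

58.81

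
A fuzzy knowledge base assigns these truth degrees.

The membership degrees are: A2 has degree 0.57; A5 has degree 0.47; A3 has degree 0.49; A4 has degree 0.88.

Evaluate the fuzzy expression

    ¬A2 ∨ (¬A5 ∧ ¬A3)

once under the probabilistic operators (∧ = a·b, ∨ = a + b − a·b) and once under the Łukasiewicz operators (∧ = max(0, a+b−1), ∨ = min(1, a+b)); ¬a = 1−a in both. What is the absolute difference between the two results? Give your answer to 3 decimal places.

Under probabilistic:
  ¬A2 = 1 − 0.5700 = 0.4300
  ¬A5 = 1 − 0.4700 = 0.5300
  ¬A3 = 1 − 0.4900 = 0.5100
  ¬A5 ∧ ¬A3 = a·b on (0.5300, 0.5100) = 0.2703
  ¬A2 ∨ (¬A5 ∧ ¬A3) = a + b − a·b on (0.4300, 0.2703) = 0.5841
  → value = 0.5841
Under Łukasiewicz:
  ¬A2 = 1 − 0.57 = 0.43
  ¬A5 = 1 − 0.47 = 0.53
  ¬A3 = 1 − 0.49 = 0.51
  ¬A5 ∧ ¬A3 = max(0, a+b−1) on (0.53, 0.51) = 0.04
  ¬A2 ∨ (¬A5 ∧ ¬A3) = min(1, a+b) on (0.43, 0.04) = 0.47
  → value = 0.4700
|0.5841 − 0.4700| = 0.114

0.114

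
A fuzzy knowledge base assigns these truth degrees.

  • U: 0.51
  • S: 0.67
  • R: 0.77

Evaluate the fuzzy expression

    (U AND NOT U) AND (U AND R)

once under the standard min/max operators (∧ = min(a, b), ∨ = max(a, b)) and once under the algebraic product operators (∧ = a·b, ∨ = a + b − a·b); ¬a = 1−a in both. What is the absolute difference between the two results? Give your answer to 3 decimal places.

0.392

Under standard min/max:
  NOT U = 1 − 0.51 = 0.49
  U AND NOT U = min(a, b) on (0.51, 0.49) = 0.49
  U AND R = min(a, b) on (0.51, 0.77) = 0.51
  (U AND NOT U) AND (U AND R) = min(a, b) on (0.49, 0.51) = 0.49
  → value = 0.4900
Under algebraic product:
  NOT U = 1 − 0.5100 = 0.4900
  U AND NOT U = a·b on (0.5100, 0.4900) = 0.2499
  U AND R = a·b on (0.5100, 0.7700) = 0.3927
  (U AND NOT U) AND (U AND R) = a·b on (0.2499, 0.3927) = 0.0981
  → value = 0.0981
|0.4900 − 0.0981| = 0.392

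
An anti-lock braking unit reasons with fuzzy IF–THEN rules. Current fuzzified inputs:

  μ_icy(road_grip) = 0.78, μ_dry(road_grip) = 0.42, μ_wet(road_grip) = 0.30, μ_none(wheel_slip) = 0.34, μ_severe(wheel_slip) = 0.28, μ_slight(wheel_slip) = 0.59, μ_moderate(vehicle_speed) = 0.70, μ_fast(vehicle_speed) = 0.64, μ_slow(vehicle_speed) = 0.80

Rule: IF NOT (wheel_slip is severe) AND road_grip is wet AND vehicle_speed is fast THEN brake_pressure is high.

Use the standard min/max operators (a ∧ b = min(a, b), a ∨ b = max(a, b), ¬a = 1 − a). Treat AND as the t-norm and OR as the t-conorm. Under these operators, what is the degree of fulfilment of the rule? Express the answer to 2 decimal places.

0.30

firing strength: ¬severe=1−0.28=0.72, wet=0.30, fast=0.64; AND[min(a, b)] → w = 0.30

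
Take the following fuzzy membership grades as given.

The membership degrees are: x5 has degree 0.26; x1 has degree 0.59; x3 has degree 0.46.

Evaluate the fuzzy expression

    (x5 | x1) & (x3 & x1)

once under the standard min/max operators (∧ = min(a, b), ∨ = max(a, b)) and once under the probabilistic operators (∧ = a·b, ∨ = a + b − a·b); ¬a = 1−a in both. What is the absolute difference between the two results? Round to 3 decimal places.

Under standard min/max:
  x5 | x1 = max(a, b) on (0.26, 0.59) = 0.59
  x3 & x1 = min(a, b) on (0.46, 0.59) = 0.46
  (x5 | x1) & (x3 & x1) = min(a, b) on (0.59, 0.46) = 0.46
  → value = 0.4600
Under probabilistic:
  x5 | x1 = a + b − a·b on (0.2600, 0.5900) = 0.6966
  x3 & x1 = a·b on (0.4600, 0.5900) = 0.2714
  (x5 | x1) & (x3 & x1) = a·b on (0.6966, 0.2714) = 0.1891
  → value = 0.1891
|0.4600 − 0.1891| = 0.271

0.271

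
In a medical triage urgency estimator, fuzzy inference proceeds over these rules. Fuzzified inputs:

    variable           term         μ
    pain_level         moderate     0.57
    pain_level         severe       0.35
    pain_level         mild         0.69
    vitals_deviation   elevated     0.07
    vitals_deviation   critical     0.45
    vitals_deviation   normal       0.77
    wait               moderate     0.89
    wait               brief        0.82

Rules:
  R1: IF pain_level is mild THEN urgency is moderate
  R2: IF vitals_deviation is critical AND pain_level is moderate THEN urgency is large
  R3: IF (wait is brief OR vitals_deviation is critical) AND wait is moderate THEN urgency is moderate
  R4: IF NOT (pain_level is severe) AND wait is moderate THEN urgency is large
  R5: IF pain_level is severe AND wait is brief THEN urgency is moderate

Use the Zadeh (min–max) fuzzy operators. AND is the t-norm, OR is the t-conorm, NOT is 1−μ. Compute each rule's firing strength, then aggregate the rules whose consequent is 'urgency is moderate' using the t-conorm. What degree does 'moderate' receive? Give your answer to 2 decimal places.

0.82

R1: mild=0.69 → w = 0.69
R2: critical=0.45, moderate=0.57; AND[min(a, b)] → w = 0.45
R3: (brief=0.82 OR critical=0.45) = 0.82; AND[min(a, b)] with moderate=0.89 → w = 0.82
R4: ¬severe=1−0.35=0.65, moderate=0.89; AND[min(a, b)] → w = 0.65
R5: severe=0.35, brief=0.82; AND[min(a, b)] → w = 0.35
Rules with consequent 'moderate': {R1, R3, R5} → strengths 0.69, 0.82, 0.35
Aggregate via t-conorm [max(a, b)]: 0.82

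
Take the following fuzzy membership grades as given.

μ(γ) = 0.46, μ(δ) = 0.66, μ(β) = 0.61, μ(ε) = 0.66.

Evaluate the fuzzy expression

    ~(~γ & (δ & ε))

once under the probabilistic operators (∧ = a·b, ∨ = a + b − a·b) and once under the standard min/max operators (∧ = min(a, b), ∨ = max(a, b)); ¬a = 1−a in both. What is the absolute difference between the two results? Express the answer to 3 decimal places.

0.305

Under probabilistic:
  ~γ = 1 − 0.4600 = 0.5400
  δ & ε = a·b on (0.6600, 0.6600) = 0.4356
  ~γ & (δ & ε) = a·b on (0.5400, 0.4356) = 0.2352
  ~(~γ & (δ & ε)) = 1 − 0.2352 = 0.7648
  → value = 0.7648
Under standard min/max:
  ~γ = 1 − 0.46 = 0.54
  δ & ε = min(a, b) on (0.66, 0.66) = 0.66
  ~γ & (δ & ε) = min(a, b) on (0.54, 0.66) = 0.54
  ~(~γ & (δ & ε)) = 1 − 0.54 = 0.46
  → value = 0.4600
|0.7648 − 0.4600| = 0.305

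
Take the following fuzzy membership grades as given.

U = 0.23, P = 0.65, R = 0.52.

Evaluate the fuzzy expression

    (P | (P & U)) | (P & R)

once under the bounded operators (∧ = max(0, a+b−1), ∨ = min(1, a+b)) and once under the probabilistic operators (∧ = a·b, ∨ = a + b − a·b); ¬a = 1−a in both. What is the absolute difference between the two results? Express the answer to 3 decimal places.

Under bounded:
  P & U = max(0, a+b−1) on (0.65, 0.23) = 0.00
  P | (P & U) = min(1, a+b) on (0.65, 0.00) = 0.65
  P & R = max(0, a+b−1) on (0.65, 0.52) = 0.17
  (P | (P & U)) | (P & R) = min(1, a+b) on (0.65, 0.17) = 0.82
  → value = 0.8200
Under probabilistic:
  P & U = a·b on (0.6500, 0.2300) = 0.1495
  P | (P & U) = a + b − a·b on (0.6500, 0.1495) = 0.7023
  P & R = a·b on (0.6500, 0.5200) = 0.3380
  (P | (P & U)) | (P & R) = a + b − a·b on (0.7023, 0.3380) = 0.8029
  → value = 0.8029
|0.8200 − 0.8029| = 0.017

0.017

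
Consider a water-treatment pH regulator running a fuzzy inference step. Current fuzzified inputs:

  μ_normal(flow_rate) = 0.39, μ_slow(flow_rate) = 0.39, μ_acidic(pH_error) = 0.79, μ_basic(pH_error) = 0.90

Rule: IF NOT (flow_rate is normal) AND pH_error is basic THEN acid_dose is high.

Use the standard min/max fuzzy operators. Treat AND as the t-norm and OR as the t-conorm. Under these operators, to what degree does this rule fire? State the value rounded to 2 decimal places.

0.61

firing strength: ¬normal=1−0.39=0.61, basic=0.90; AND[min(a, b)] → w = 0.61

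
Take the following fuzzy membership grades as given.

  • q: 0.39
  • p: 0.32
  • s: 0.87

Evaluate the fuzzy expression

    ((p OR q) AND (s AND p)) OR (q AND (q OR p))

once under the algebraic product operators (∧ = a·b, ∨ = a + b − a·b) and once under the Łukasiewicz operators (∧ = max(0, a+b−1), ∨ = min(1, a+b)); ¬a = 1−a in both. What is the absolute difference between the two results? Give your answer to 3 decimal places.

0.254

Under algebraic product:
  p OR q = a + b − a·b on (0.3200, 0.3900) = 0.5852
  s AND p = a·b on (0.8700, 0.3200) = 0.2784
  (p OR q) AND (s AND p) = a·b on (0.5852, 0.2784) = 0.1629
  q OR p = a + b − a·b on (0.3900, 0.3200) = 0.5852
  q AND (q OR p) = a·b on (0.3900, 0.5852) = 0.2282
  ((p OR q) AND (s AND p)) OR (q AND (q OR p)) = a + b − a·b on (0.1629, 0.2282) = 0.3540
  → value = 0.3540
Under Łukasiewicz:
  p OR q = min(1, a+b) on (0.32, 0.39) = 0.71
  s AND p = max(0, a+b−1) on (0.87, 0.32) = 0.19
  (p OR q) AND (s AND p) = max(0, a+b−1) on (0.71, 0.19) = 0.00
  q OR p = min(1, a+b) on (0.39, 0.32) = 0.71
  q AND (q OR p) = max(0, a+b−1) on (0.39, 0.71) = 0.10
  ((p OR q) AND (s AND p)) OR (q AND (q OR p)) = min(1, a+b) on (0.00, 0.10) = 0.10
  → value = 0.1000
|0.3540 − 0.1000| = 0.254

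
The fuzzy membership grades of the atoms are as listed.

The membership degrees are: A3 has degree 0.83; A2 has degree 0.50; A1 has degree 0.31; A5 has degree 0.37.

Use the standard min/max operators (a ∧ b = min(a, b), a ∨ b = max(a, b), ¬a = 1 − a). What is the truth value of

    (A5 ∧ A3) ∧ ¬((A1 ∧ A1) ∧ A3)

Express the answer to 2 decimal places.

0.37

A5 ∧ A3 = min(a, b) on (0.37, 0.83) = 0.37
A1 ∧ A1 = min(a, b) on (0.31, 0.31) = 0.31
(A1 ∧ A1) ∧ A3 = min(a, b) on (0.31, 0.83) = 0.31
¬((A1 ∧ A1) ∧ A3) = 1 − 0.31 = 0.69
(A5 ∧ A3) ∧ ¬((A1 ∧ A1) ∧ A3) = min(a, b) on (0.37, 0.69) = 0.37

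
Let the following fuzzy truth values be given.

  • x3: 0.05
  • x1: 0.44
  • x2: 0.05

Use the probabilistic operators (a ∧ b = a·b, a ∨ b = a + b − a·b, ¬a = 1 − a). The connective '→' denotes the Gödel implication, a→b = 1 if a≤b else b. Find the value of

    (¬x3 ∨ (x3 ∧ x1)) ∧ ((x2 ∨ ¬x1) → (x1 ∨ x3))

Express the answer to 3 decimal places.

¬x3 = 1 − 0.0500 = 0.9500
x3 ∧ x1 = a·b on (0.0500, 0.4400) = 0.0220
¬x3 ∨ (x3 ∧ x1) = a + b − a·b on (0.9500, 0.0220) = 0.9511
¬x1 = 1 − 0.4400 = 0.5600
x2 ∨ ¬x1 = a + b − a·b on (0.0500, 0.5600) = 0.5820
x1 ∨ x3 = a + b − a·b on (0.4400, 0.0500) = 0.4680
(x2 ∨ ¬x1) → (x1 ∨ x3)  [Gödel: 1 if a≤b else b] with a=0.5820, b=0.4680 → 0.4680
(¬x3 ∨ (x3 ∧ x1)) ∧ ((x2 ∨ ¬x1) → (x1 ∨ x3)) = a·b on (0.9511, 0.4680) = 0.4451

0.445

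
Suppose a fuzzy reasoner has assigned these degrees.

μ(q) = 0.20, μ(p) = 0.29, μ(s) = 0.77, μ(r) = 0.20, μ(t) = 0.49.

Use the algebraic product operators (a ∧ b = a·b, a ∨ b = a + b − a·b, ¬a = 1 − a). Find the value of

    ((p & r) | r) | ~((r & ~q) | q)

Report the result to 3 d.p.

0.753

p & r = a·b on (0.2900, 0.2000) = 0.0580
(p & r) | r = a + b − a·b on (0.0580, 0.2000) = 0.2464
~q = 1 − 0.2000 = 0.8000
r & ~q = a·b on (0.2000, 0.8000) = 0.1600
(r & ~q) | q = a + b − a·b on (0.1600, 0.2000) = 0.3280
~((r & ~q) | q) = 1 − 0.3280 = 0.6720
((p & r) | r) | ~((r & ~q) | q) = a + b − a·b on (0.2464, 0.6720) = 0.7528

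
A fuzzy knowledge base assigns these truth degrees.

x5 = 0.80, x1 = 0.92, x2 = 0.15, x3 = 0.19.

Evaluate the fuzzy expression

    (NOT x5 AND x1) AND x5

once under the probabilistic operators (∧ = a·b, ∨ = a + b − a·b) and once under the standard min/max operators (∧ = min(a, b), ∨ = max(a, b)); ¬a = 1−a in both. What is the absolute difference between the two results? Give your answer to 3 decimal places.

Under probabilistic:
  NOT x5 = 1 − 0.8000 = 0.2000
  NOT x5 AND x1 = a·b on (0.2000, 0.9200) = 0.1840
  (NOT x5 AND x1) AND x5 = a·b on (0.1840, 0.8000) = 0.1472
  → value = 0.1472
Under standard min/max:
  NOT x5 = 1 − 0.80 = 0.20
  NOT x5 AND x1 = min(a, b) on (0.20, 0.92) = 0.20
  (NOT x5 AND x1) AND x5 = min(a, b) on (0.20, 0.80) = 0.20
  → value = 0.2000
|0.1472 − 0.2000| = 0.053

0.053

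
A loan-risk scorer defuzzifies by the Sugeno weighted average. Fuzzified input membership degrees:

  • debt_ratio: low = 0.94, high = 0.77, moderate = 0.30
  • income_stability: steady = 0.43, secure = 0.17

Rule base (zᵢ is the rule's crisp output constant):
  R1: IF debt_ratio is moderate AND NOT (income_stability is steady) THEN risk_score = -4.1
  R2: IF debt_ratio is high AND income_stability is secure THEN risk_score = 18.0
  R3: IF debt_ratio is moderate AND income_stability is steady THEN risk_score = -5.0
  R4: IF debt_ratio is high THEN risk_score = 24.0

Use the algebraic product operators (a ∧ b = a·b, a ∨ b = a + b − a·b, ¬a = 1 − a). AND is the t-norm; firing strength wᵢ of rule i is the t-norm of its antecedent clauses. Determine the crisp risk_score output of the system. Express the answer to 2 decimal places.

16.23

R1 (z=-4.1): moderate=0.30, ¬steady=1−0.43=0.57; AND[a·b] → w = 0.1710
R2 (z=18.0): high=0.77, secure=0.17; AND[a·b] → w = 0.1309
R3 (z=-5.0): moderate=0.30, steady=0.43; AND[a·b] → w = 0.1290
R4 (z=24.0): high=0.77 → w = 0.7700
Weighted average = (0.1710·-4.1 + 0.1309·18.0 + 0.1290·-5.0 + 0.7700·24.0) / (0.1710 + 0.1309 + 0.1290 + 0.7700)
  = 19.4901 / 1.2009 = 16.23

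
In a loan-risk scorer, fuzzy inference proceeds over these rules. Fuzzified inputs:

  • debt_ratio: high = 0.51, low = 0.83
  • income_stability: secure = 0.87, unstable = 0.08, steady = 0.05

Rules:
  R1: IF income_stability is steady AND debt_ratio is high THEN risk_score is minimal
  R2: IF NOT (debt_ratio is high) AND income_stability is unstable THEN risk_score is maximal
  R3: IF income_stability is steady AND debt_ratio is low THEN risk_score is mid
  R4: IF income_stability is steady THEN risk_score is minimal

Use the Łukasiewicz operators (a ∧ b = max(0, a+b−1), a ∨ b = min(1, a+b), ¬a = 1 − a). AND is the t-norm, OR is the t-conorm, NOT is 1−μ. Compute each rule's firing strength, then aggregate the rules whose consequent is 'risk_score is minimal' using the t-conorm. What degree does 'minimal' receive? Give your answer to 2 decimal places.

0.05

R1: steady=0.05, high=0.51; AND[max(0, a+b−1)] → w = 0.00
R2: ¬high=1−0.51=0.49, unstable=0.08; AND[max(0, a+b−1)] → w = 0.00
R3: steady=0.05, low=0.83; AND[max(0, a+b−1)] → w = 0.00
R4: steady=0.05 → w = 0.05
Rules with consequent 'minimal': {R1, R4} → strengths 0.00, 0.05
Aggregate via t-conorm [min(1, a+b)]: 0.05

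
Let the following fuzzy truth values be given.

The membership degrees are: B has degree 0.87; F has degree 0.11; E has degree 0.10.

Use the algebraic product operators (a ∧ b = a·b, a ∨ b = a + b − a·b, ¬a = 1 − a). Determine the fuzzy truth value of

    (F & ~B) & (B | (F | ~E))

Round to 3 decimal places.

0.014

~B = 1 − 0.8700 = 0.1300
F & ~B = a·b on (0.1100, 0.1300) = 0.0143
~E = 1 − 0.1000 = 0.9000
F | ~E = a + b − a·b on (0.1100, 0.9000) = 0.9110
B | (F | ~E) = a + b − a·b on (0.8700, 0.9110) = 0.9884
(F & ~B) & (B | (F | ~E)) = a·b on (0.0143, 0.9884) = 0.0141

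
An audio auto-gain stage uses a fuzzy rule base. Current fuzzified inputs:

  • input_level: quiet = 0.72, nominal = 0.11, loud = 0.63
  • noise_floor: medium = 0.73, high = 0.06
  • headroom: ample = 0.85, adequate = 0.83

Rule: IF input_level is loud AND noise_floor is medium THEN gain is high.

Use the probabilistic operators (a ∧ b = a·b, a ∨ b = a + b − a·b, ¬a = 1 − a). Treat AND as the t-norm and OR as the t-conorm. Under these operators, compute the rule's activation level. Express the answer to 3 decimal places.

0.460

firing strength: loud=0.63, medium=0.73; AND[a·b] → w = 0.4599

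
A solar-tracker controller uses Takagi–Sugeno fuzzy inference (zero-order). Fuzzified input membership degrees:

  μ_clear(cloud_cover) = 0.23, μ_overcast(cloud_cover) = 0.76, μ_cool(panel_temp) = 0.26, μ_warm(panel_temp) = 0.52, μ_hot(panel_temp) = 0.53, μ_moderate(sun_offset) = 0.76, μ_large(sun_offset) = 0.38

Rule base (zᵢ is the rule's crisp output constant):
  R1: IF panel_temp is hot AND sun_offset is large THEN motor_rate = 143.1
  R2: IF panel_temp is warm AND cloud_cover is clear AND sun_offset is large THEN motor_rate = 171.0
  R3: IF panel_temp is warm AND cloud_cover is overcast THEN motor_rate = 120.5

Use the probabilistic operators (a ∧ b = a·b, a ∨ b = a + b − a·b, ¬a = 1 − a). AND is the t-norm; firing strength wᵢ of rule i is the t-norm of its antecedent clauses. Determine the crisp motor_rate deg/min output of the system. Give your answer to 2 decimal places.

R1 (z=143.1): hot=0.53, large=0.38; AND[a·b] → w = 0.2014
R2 (z=171.0): warm=0.52, clear=0.23, large=0.38; AND[a·b] → w = 0.0454
R3 (z=120.5): warm=0.52, overcast=0.76; AND[a·b] → w = 0.3952
Weighted average = (0.2014·143.1 + 0.0454·171.0 + 0.3952·120.5) / (0.2014 + 0.0454 + 0.3952)
  = 84.2135 / 0.6420 = 131.16

131.16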